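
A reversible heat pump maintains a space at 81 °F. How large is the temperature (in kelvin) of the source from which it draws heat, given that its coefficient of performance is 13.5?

T_H = 81 °F → (81 − 32) × 5/9 = 27.22 °C = 300.37 K.
COP_HP = T_H/(T_H − T_C) ⇒ T_C = T_H·(COP_HP − 1)/COP_HP = 300.37 × (13.5 − 1)/13.5 = 278 K.

T_C ≈ 278 K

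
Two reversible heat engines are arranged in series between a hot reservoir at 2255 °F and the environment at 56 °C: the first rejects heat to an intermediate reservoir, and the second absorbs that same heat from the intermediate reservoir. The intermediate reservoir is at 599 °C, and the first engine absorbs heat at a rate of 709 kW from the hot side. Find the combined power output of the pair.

Ẇ_total ≈ 554.3 kW

T_H = 2255 °F → (2255 − 32) × 5/9 = 1235.00 °C = 1508.15 K.
T_C = 56 °C → 56 + 273.15 = 329.15 K.
Two reversible stages in series are equivalent to a single Carnot engine between T_H and T_C, so η_total = 1 − T_C/T_H = 1 − 329.15/1508.15 = 0.7818.
W_total = η_total · Q_H = 0.7818 × 709 = 554.3 kW.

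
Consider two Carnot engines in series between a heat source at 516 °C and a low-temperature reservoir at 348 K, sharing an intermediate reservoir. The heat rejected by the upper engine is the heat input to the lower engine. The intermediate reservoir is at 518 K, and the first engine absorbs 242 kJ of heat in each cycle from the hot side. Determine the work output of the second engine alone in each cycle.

W₂ ≈ 52.13 kJ

T_H = 516 °C → 516 + 273.15 = 789.15 K.
Heat entering the second stage: Q_m = Q_H·(T_m/T_H) = 242 × 518.00/789.15 = 158.8 kJ.
Second-stage efficiency η₂ = 1 − T_C/T_m = 1 − 348.00/518.00 = 0.3282, so W₂ = η₂·Q_m = 52.13 kJ.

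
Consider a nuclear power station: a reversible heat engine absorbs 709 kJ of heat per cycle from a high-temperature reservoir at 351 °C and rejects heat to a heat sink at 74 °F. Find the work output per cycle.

T_H = 351 °C → 351 + 273.15 = 624.15 K.
T_C = 74 °F → (74 − 32) × 5/9 = 23.33 °C = 296.48 K.
The Carnot efficiency is η = 1 − T_C/T_H = 1 − 296.48/624.15 = 0.5250.
W = η·Q_H = 0.5250 × 709 = 372.2 kJ.

W ≈ 372.2 kJ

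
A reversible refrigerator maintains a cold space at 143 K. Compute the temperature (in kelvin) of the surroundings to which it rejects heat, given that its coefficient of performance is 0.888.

COP_R = T_C/(T_H − T_C) ⇒ T_H = T_C·(1 + 1/COP_R) = 143.00 × (1 + 1/0.888) = 304 K.

T_H ≈ 304 K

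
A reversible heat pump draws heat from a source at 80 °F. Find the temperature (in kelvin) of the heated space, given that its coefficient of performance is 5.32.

T_C = 80 °F → (80 − 32) × 5/9 = 26.67 °C = 299.82 K.
COP_HP = T_H/(T_H − T_C) ⇒ T_H = T_C·COP_HP/(COP_HP − 1) = 299.82 × 5.32/(5.32 − 1) = 369.2 K.

T_H ≈ 369.2 K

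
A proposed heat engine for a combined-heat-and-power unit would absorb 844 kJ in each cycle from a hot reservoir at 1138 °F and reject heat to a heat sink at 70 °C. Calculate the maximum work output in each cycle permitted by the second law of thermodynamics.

W_max ≈ 518 kJ

T_H = 1138 °F → (1138 − 32) × 5/9 = 614.44 °C = 887.59 K.
T_C = 70 °C → 70 + 273.15 = 343.15 K.
The second-law ceiling is the Carnot efficiency, η_max = 1 − T_C/T_H = 1 − 343.15/887.59 = 0.6134.
W_max = η_max · Q_H = 0.6134 × 844 = 518 kJ.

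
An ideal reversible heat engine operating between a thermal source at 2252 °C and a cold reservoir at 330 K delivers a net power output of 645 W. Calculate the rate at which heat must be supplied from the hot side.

T_H = 2252 °C → 2252 + 273.15 = 2525.15 K.
For a reversible engine, η = 1 − T_C/T_H = 1 − 330.00/2525.15 = 0.8693.
Q_H = W/η = 645/0.8693 = 742 W.

Q̇_H ≈ 742 W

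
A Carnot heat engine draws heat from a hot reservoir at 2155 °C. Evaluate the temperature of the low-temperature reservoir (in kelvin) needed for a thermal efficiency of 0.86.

T_H = 2155 °C → 2155 + 273.15 = 2428.15 K.
From η = 1 − T_C/T_H, T_C = T_H·(1 − η) = 2428.15 × (1 − 0.86) = 340 K.

T_C ≈ 340 K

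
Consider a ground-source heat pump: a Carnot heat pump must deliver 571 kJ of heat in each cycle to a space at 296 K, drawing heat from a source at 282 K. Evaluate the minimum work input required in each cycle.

W_in ≈ 27.0 kJ

COP_HP = T_H/(T_H − T_C) = 296.00/14.00 = 21.1429.
W = Q_H/COP_HP = 571/21.1429 = 27.0 kJ.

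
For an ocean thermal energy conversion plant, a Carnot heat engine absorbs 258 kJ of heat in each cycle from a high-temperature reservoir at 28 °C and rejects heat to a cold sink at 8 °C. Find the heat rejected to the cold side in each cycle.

Q_C ≈ 240.9 kJ

T_H = 28 °C → 28 + 273.15 = 301.15 K.
T_C = 8 °C → 8 + 273.15 = 281.15 K.
For a reversible engine, η = 1 − T_C/T_H = 1 − 281.15/301.15 = 0.0664.
For a reversible cycle Q_C/Q_H = T_C/T_H, so Q_C = 258 × 281.15/301.15 = 240.9 kJ.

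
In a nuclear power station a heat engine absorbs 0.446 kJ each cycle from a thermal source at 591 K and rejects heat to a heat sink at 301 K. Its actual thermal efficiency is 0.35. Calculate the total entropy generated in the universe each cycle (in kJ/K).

W = η·Q_H = 0.35 × 0.446 = 0.1561 kJ, so Q_C = Q_H − W = 0.2899 kJ.
The hot reservoir loses entropy Q_H/T_H = 0.446/591.00 = 7.547e-04 kJ/K; the cold reservoir gains Q_C/T_C = 0.2899/301.00 = 9.631e-04 kJ/K.
ΔS_univ = −Q_H/T_H + Q_C/T_C = 2.08e-04 kJ/K (> 0, since η = 0.35 < η_Carnot = 0.491).

ΔS_univ ≈ 2.08e-04 kJ/K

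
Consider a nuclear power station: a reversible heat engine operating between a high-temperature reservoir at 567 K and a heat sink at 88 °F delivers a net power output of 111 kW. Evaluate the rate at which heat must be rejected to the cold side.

Q̇_C ≈ 129 kW

T_C = 88 °F → (88 − 32) × 5/9 = 31.11 °C = 304.26 K.
For a reversible engine, η = 1 − T_C/T_H = 1 − 304.26/567.00 = 0.4634.
Since Q_C/Q_H = T_C/T_H and Q_H = W/η, Q_C = W·T_C/(T_H − T_C) = 111 × 304.26/262.74 = 129 kW.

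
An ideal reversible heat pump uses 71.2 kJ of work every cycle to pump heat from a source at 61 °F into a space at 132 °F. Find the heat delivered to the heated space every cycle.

T_H = 132 °F → (132 − 32) × 5/9 = 55.56 °C = 328.71 K.
T_C = 61 °F → (61 − 32) × 5/9 = 16.11 °C = 289.26 K.
Reversible heating COP: COP_HP = T_H/(T_H − T_C) = 328.71/39.44 = 8.3334.
Q_H = COP_HP · W = 8.3334 × 71.2 = 593.3 kJ.

Q_H ≈ 593.3 kJ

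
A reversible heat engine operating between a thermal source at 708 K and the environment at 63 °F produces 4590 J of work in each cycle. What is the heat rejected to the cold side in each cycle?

T_C = 63 °F → (63 − 32) × 5/9 = 17.22 °C = 290.37 K.
The Carnot efficiency is η = 1 − T_C/T_H = 1 − 290.37/708.00 = 0.5899.
Since Q_C/Q_H = T_C/T_H and Q_H = W/η, Q_C = W·T_C/(T_H − T_C) = 4590 × 290.37/417.63 = 3191 J.

Q_C ≈ 3191 J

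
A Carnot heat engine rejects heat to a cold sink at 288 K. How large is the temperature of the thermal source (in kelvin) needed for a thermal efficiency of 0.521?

T_H ≈ 601 K

From η = 1 − T_C/T_H, solving for T_H gives T_H = T_C/(1 − η) = 288.00/(1 − 0.521) = 601 K.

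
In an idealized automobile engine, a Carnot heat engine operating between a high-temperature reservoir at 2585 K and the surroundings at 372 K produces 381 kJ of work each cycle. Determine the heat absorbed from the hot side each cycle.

Since the cycle is reversible, η = 1 − T_C/T_H = 1 − 372.00/2585.00 = 0.8561.
Q_H = W/η = 381/0.8561 = 445 kJ.

Q_H ≈ 445 kJ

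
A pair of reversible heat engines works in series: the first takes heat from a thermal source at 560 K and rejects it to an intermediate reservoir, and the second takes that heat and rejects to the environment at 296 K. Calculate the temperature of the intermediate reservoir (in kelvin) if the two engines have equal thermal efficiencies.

Equal efficiencies require 1 − T_m/T_H = 1 − T_C/T_m, i.e. T_m/T_H = T_C/T_m, so T_m = √(T_H·T_C) = √(560.00 × 296.00) = 407 K.

T_m ≈ 407 K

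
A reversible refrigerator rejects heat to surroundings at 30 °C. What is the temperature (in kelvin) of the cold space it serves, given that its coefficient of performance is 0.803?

T_H = 30 °C → 30 + 273.15 = 303.15 K.
COP_R = T_C/(T_H − T_C) ⇒ T_C = T_H·COP_R/(1 + COP_R) = 303.15 × 0.803/(1 + 0.803) = 135 K.

T_C ≈ 135 K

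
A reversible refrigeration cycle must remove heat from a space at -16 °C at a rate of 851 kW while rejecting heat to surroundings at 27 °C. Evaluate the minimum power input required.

Ẇ_in ≈ 142 kW

T_H = 27 °C → 27 + 273.15 = 300.15 K.
T_C = -16 °C → -16 + 273.15 = 257.15 K.
Carnot COP: COP_R = T_C/(T_H − T_C) = 257.15/43.00 = 5.9802.
W = Q_C/COP_R = 851/5.9802 = 142 kW.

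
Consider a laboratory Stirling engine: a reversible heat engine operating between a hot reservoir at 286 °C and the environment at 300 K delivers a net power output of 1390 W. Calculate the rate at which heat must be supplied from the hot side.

T_H = 286 °C → 286 + 273.15 = 559.15 K.
Carnot efficiency: η = 1 − T_C/T_H = 1 − 300.00/559.15 = 0.4635.
Q_H = W/η = 1390/0.4635 = 3000 W.

Q̇_H ≈ 3000 W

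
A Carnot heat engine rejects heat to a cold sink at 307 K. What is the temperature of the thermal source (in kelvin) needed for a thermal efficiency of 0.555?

T_H ≈ 690 K

From η = 1 − T_C/T_H, solving for T_H gives T_H = T_C/(1 − η) = 307.00/(1 − 0.555) = 690 K.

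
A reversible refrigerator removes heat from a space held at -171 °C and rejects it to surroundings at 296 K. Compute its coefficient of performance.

T_C = -171 °C → -171 + 273.15 = 102.15 K.
The reversible coefficient of performance is COP_R = T_C/(T_H − T_C) = 102.15/(296.00 − 102.15) = 0.5270.

COP_R ≈ 0.5270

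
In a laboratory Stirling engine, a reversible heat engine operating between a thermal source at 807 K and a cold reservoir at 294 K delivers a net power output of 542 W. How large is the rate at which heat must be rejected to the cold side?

For a reversible engine, η = 1 − T_C/T_H = 1 − 294.00/807.00 = 0.6357.
Since Q_C/Q_H = T_C/T_H and Q_H = W/η, Q_C = W·T_C/(T_H − T_C) = 542 × 294.00/513.00 = 311 W.

Q̇_C ≈ 311 W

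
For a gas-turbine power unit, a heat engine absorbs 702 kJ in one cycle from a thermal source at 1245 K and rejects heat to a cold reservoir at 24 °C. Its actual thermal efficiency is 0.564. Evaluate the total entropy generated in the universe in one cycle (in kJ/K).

ΔS_univ ≈ 0.466 kJ/K

T_C = 24 °C → 24 + 273.15 = 297.15 K.
W = η·Q_H = 0.564 × 702 = 395.9 kJ, so Q_C = Q_H − W = 306.1 kJ.
The hot reservoir loses entropy Q_H/T_H = 702/1245.00 = 0.5639 kJ/K; the cold reservoir gains Q_C/T_C = 306.1/297.15 = 1.030 kJ/K.
ΔS_univ = −Q_H/T_H + Q_C/T_C = 0.466 kJ/K (> 0, since η = 0.564 < η_Carnot = 0.761).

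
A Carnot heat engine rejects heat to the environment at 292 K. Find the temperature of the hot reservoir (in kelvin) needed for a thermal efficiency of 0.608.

T_H ≈ 744.9 K

From η = 1 − T_C/T_H, solving for T_H gives T_H = T_C/(1 − η) = 292.00/(1 − 0.608) = 744.9 K.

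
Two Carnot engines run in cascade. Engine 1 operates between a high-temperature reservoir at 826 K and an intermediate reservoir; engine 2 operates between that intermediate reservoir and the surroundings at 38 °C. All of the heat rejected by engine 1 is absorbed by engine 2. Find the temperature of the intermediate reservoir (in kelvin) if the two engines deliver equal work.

T_m ≈ 569 K

T_C = 38 °C → 38 + 273.15 = 311.15 K.
For reversible stages Q_m = Q_H·(T_m/T_H). Setting W₁ = Q_H(1 − T_m/T_H) equal to W₂ = Q_m(1 − T_C/T_m) = Q_H·(T_m − T_C)/T_H gives T_H − T_m = T_m − T_C, so T_m = (T_H + T_C)/2 = (826.00 + 311.15)/2 = 569 K.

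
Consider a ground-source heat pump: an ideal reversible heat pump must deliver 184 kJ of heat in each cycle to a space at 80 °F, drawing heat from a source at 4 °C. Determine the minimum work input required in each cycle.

W_in ≈ 13.9 kJ

T_H = 80 °F → (80 − 32) × 5/9 = 26.67 °C = 299.82 K.
T_C = 4 °C → 4 + 273.15 = 277.15 K.
Reversible heating COP: COP_HP = T_H/(T_H − T_C) = 299.82/22.67 = 13.2272.
W = Q_H/COP_HP = 184/13.2272 = 13.9 kJ.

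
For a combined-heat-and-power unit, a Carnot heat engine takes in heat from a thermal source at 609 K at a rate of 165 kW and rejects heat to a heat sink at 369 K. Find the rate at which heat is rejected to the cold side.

Q̇_C ≈ 100 kW

For a reversible engine, η = 1 − T_C/T_H = 1 − 369.00/609.00 = 0.3941.
For a reversible cycle Q_C/Q_H = T_C/T_H, so Q_C = 165 × 369.00/609.00 = 100 kW.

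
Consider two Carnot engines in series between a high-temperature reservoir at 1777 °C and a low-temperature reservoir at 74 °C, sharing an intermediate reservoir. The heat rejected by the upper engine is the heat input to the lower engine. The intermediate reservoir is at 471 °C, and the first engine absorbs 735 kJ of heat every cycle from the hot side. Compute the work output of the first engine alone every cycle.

T_H = 1777 °C → 1777 + 273.15 = 2050.15 K.
T_C = 74 °C → 74 + 273.15 = 347.15 K.
T_m = 471 °C → 471 + 273.15 = 744.15 K.
First-stage efficiency η₁ = 1 − T_m/T_H = 1 − 744.15/2050.15 = 0.6370.
W₁ = η₁·Q_H = 0.6370 × 735 = 468.2 kJ.

W₁ ≈ 468.2 kJ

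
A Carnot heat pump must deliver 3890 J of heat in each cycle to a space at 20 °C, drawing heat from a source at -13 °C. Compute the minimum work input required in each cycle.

W_in ≈ 438 J

T_H = 20 °C → 20 + 273.15 = 293.15 K.
T_C = -13 °C → -13 + 273.15 = 260.15 K.
For a reversible heat pump, COP_HP = T_H/(T_H − T_C) = 293.15/33.00 = 8.8833.
W = Q_H/COP_HP = 3890/8.8833 = 438 J.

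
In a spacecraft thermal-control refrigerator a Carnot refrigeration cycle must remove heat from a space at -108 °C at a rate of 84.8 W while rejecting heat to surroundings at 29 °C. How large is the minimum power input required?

T_H = 29 °C → 29 + 273.15 = 302.15 K.
T_C = -108 °C → -108 + 273.15 = 165.15 K.
Carnot COP: COP_R = T_C/(T_H − T_C) = 165.15/137.00 = 1.2055.
W = Q_C/COP_R = 84.8/1.2055 = 70.35 W.

Ẇ_in ≈ 70.35 W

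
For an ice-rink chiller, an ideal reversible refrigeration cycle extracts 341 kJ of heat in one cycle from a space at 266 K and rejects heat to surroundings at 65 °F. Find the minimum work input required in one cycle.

W_in ≈ 32.7 kJ

T_H = 65 °F → (65 − 32) × 5/9 = 18.33 °C = 291.48 K.
COP_R = T_C/(T_H − T_C) = 266.00/25.48 = 10.4382.
W = Q_C/COP_R = 341/10.4382 = 32.7 kJ.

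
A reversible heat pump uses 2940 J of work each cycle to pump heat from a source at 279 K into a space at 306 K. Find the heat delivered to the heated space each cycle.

Reversible heating COP: COP_HP = T_H/(T_H − T_C) = 306.00/27.00 = 11.3333.
Q_H = COP_HP · W = 11.3333 × 2940 = 33320 J.

Q_H ≈ 33320 J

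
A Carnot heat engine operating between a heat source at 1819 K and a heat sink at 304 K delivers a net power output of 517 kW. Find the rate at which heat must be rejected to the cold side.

Q̇_C ≈ 104 kW

Carnot efficiency: η = 1 − T_C/T_H = 1 − 304.00/1819.00 = 0.8329.
Since Q_C/Q_H = T_C/T_H and Q_H = W/η, Q_C = W·T_C/(T_H − T_C) = 517 × 304.00/1515.00 = 104 kW.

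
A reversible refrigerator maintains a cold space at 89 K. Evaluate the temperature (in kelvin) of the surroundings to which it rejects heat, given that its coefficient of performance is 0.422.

T_H ≈ 299.9 K

COP_R = T_C/(T_H − T_C) ⇒ T_H = T_C·(1 + 1/COP_R) = 89.00 × (1 + 1/0.422) = 299.9 K.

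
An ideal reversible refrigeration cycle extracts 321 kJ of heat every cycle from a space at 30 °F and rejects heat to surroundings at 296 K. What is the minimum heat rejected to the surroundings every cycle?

Q_H ≈ 349 kJ

T_C = 30 °F → (30 − 32) × 5/9 = -1.11 °C = 272.04 K.
For a reversible cycle Q_H/Q_C = T_H/T_C, so Q_H = Q_C·T_H/T_C = 321 × 296.00/272.04 = 349 kJ.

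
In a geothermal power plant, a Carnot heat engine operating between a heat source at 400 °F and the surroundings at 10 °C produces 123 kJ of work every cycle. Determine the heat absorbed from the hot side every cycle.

T_H = 400 °F → (400 − 32) × 5/9 = 204.44 °C = 477.59 K.
T_C = 10 °C → 10 + 273.15 = 283.15 K.
The Carnot efficiency is η = 1 − T_C/T_H = 1 − 283.15/477.59 = 0.4071.
Q_H = W/η = 123/0.4071 = 302.1 kJ.

Q_H ≈ 302.1 kJ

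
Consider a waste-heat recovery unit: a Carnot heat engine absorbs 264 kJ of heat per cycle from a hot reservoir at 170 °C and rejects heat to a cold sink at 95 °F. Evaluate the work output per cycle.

W ≈ 80.4 kJ

T_H = 170 °C → 170 + 273.15 = 443.15 K.
T_C = 95 °F → (95 − 32) × 5/9 = 35.00 °C = 308.15 K.
The Carnot efficiency is η = 1 − T_C/T_H = 1 − 308.15/443.15 = 0.3046.
W = η·Q_H = 0.3046 × 264 = 80.4 kJ.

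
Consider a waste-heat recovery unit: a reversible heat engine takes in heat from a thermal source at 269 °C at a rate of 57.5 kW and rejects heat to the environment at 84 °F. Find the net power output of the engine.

T_H = 269 °C → 269 + 273.15 = 542.15 K.
T_C = 84 °F → (84 − 32) × 5/9 = 28.89 °C = 302.04 K.
The Carnot efficiency is η = 1 − T_C/T_H = 1 − 302.04/542.15 = 0.4429.
W = η·Q_H = 0.4429 × 57.5 = 25.47 kW.

Ẇ ≈ 25.47 kW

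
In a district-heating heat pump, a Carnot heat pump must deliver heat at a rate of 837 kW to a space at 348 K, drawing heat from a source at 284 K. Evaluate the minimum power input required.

Ẇ_in ≈ 154 kW

The Carnot heat-pump COP is COP_HP = T_H/(T_H − T_C) = 348.00/64.00 = 5.4375.
W = Q_H/COP_HP = 837/5.4375 = 154 kW.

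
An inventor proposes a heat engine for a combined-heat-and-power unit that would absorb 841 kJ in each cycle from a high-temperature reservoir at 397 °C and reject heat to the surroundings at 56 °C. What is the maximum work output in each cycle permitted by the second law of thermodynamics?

W_max ≈ 428 kJ

T_H = 397 °C → 397 + 273.15 = 670.15 K.
T_C = 56 °C → 56 + 273.15 = 329.15 K.
The second-law ceiling is the Carnot efficiency, η_max = 1 − T_C/T_H = 1 − 329.15/670.15 = 0.5088.
W_max = η_max · Q_H = 0.5088 × 841 = 428 kJ.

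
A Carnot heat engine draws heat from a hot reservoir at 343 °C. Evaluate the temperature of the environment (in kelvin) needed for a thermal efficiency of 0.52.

T_H = 343 °C → 343 + 273.15 = 616.15 K.
From η = 1 − T_C/T_H, T_C = T_H·(1 − η) = 616.15 × (1 − 0.52) = 296 K.

T_C ≈ 296 K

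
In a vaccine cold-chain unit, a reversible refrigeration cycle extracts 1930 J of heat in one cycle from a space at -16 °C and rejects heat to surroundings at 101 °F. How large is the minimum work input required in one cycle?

T_H = 101 °F → (101 − 32) × 5/9 = 38.33 °C = 311.48 K.
T_C = -16 °C → -16 + 273.15 = 257.15 K.
The reversible coefficient of performance is COP_R = T_C/(T_H − T_C) = 257.15/54.33 = 4.7328.
W = Q_C/COP_R = 1930/4.7328 = 408 J.

W_in ≈ 408 J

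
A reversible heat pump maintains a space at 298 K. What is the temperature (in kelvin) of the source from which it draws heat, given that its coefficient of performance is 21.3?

COP_HP = T_H/(T_H − T_C) ⇒ T_C = T_H·(COP_HP − 1)/COP_HP = 298.00 × (21.3 − 1)/21.3 = 284 K.

T_C ≈ 284 K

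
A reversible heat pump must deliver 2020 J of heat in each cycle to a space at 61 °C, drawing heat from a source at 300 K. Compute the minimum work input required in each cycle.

T_H = 61 °C → 61 + 273.15 = 334.15 K.
Reversible heating COP: COP_HP = T_H/(T_H − T_C) = 334.15/34.15 = 9.7848.
W = Q_H/COP_HP = 2020/9.7848 = 206 J.

W_in ≈ 206 J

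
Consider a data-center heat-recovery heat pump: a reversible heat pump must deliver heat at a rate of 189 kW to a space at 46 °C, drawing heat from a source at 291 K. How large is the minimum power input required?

T_H = 46 °C → 46 + 273.15 = 319.15 K.
Reversible heating COP: COP_HP = T_H/(T_H − T_C) = 319.15/28.15 = 11.3375.
W = Q_H/COP_HP = 189/11.3375 = 16.7 kW.

Ẇ_in ≈ 16.7 kW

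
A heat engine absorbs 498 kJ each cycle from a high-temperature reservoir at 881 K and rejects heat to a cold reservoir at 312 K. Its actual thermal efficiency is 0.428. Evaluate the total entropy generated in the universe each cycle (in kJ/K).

ΔS_univ ≈ 0.348 kJ/K

W = η·Q_H = 0.428 × 498 = 213.1 kJ, so Q_C = Q_H − W = 284.9 kJ.
The hot reservoir loses entropy Q_H/T_H = 498/881.00 = 0.5653 kJ/K; the cold reservoir gains Q_C/T_C = 284.9/312.00 = 0.9130 kJ/K.
ΔS_univ = −Q_H/T_H + Q_C/T_C = 0.348 kJ/K (> 0, since η = 0.428 < η_Carnot = 0.646).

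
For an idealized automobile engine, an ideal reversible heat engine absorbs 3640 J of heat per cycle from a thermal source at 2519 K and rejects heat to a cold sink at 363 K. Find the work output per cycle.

W ≈ 3115 J

Carnot efficiency: η = 1 − T_C/T_H = 1 − 363.00/2519.00 = 0.8559.
W = η·Q_H = 0.8559 × 3640 = 3115 J.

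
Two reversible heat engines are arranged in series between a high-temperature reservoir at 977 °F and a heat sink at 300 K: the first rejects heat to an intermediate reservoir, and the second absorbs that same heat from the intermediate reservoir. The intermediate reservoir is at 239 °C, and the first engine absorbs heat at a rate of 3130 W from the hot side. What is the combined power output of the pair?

T_H = 977 °F → (977 − 32) × 5/9 = 525.00 °C = 798.15 K.
Two reversible stages in series are equivalent to a single Carnot engine between T_H and T_C, so η_total = 1 − T_C/T_H = 1 − 300.00/798.15 = 0.6241.
W_total = η_total · Q_H = 0.6241 × 3130 = 1950 W.

Ẇ_total ≈ 1950 W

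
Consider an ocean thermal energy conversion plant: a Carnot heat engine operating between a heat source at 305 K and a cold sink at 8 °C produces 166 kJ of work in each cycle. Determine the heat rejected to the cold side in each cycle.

T_C = 8 °C → 8 + 273.15 = 281.15 K.
η_rev = 1 − T_C/T_H = 1 − 281.15/305.00 = 0.0782.
Since Q_C/Q_H = T_C/T_H and Q_H = W/η, Q_C = W·T_C/(T_H − T_C) = 166 × 281.15/23.85 = 1960 kJ.

Q_C ≈ 1960 kJ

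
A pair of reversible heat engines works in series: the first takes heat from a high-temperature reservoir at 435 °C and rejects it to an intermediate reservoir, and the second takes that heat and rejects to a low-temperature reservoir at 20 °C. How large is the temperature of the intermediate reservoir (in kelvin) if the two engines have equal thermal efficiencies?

T_m ≈ 456 K

T_H = 435 °C → 435 + 273.15 = 708.15 K.
T_C = 20 °C → 20 + 273.15 = 293.15 K.
Equal efficiencies require 1 − T_m/T_H = 1 − T_C/T_m, i.e. T_m/T_H = T_C/T_m, so T_m = √(T_H·T_C) = √(708.15 × 293.15) = 456 K.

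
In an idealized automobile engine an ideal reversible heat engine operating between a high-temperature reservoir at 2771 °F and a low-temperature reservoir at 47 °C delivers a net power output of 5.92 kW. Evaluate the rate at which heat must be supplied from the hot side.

Q̇_H ≈ 7.21 kW

T_H = 2771 °F → (2771 − 32) × 5/9 = 1521.67 °C = 1794.82 K.
T_C = 47 °C → 47 + 273.15 = 320.15 K.
Since the cycle is reversible, η = 1 − T_C/T_H = 1 − 320.15/1794.82 = 0.8216.
Q_H = W/η = 5.92/0.8216 = 7.21 kW.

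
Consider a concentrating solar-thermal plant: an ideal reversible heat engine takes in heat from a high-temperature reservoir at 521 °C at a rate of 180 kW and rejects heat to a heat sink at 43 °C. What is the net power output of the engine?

T_H = 521 °C → 521 + 273.15 = 794.15 K.
T_C = 43 °C → 43 + 273.15 = 316.15 K.
For a reversible engine, η = 1 − T_C/T_H = 1 − 316.15/794.15 = 0.6019.
W = η·Q_H = 0.6019 × 180 = 108.3 kW.

Ẇ ≈ 108.3 kW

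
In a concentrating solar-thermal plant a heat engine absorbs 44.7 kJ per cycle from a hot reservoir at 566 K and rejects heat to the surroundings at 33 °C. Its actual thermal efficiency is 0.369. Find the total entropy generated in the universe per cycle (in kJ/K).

ΔS_univ ≈ 0.0132 kJ/K

T_C = 33 °C → 33 + 273.15 = 306.15 K.
W = η·Q_H = 0.369 × 44.7 = 16.49 kJ, so Q_C = Q_H − W = 28.21 kJ.
Reservoir entropy changes: ΔS_H = −Q_H/T_H = −44.7/566.00 = -0.07898 kJ/K and ΔS_C = +Q_C/T_C = 28.21/306.15 = 0.09213 kJ/K.
ΔS_univ = −Q_H/T_H + Q_C/T_C = 0.0132 kJ/K (> 0, since η = 0.369 < η_Carnot = 0.459).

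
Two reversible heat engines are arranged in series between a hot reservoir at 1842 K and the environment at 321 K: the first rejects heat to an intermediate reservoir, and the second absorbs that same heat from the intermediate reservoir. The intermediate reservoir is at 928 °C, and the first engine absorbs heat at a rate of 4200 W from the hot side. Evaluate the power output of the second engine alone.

T_m = 928 °C → 928 + 273.15 = 1201.15 K.
Heat entering the second stage: Q_m = Q_H·(T_m/T_H) = 4200 × 1201.15/1842.00 = 2740 W.
Second-stage efficiency η₂ = 1 − T_C/T_m = 1 − 321.00/1201.15 = 0.7328, so W₂ = η₂·Q_m = 2010 W.

Ẇ₂ ≈ 2010 W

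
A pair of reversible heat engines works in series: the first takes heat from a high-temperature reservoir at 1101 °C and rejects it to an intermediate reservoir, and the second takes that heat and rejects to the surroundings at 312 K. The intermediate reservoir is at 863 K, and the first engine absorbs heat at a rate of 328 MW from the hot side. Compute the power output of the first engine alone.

Ẇ₁ ≈ 122 MW

T_H = 1101 °C → 1101 + 273.15 = 1374.15 K.
First-stage efficiency η₁ = 1 − T_m/T_H = 1 − 863.00/1374.15 = 0.3720.
W₁ = η₁·Q_H = 0.3720 × 328 = 122 MW.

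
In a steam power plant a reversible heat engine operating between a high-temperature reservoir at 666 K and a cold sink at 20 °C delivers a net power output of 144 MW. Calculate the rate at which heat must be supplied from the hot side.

T_C = 20 °C → 20 + 273.15 = 293.15 K.
η_rev = 1 − T_C/T_H = 1 − 293.15/666.00 = 0.5598.
Q_H = W/η = 144/0.5598 = 257 MW.

Q̇_H ≈ 257 MW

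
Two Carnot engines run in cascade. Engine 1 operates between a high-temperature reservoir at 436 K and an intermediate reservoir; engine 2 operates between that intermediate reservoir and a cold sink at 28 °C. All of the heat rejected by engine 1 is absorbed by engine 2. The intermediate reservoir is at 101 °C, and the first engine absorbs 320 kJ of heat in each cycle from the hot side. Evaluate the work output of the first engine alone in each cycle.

W₁ ≈ 45.39 kJ

T_C = 28 °C → 28 + 273.15 = 301.15 K.
T_m = 101 °C → 101 + 273.15 = 374.15 K.
First-stage efficiency η₁ = 1 − T_m/T_H = 1 − 374.15/436.00 = 0.1419.
W₁ = η₁·Q_H = 0.1419 × 320 = 45.39 kJ.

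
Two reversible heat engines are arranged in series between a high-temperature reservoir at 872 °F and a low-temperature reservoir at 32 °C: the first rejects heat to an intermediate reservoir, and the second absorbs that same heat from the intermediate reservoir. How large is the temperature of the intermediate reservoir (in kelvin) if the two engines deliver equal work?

T_m ≈ 522.5 K

T_H = 872 °F → (872 − 32) × 5/9 = 466.67 °C = 739.82 K.
T_C = 32 °C → 32 + 273.15 = 305.15 K.
For reversible stages Q_m = Q_H·(T_m/T_H). Setting W₁ = Q_H(1 − T_m/T_H) equal to W₂ = Q_m(1 − T_C/T_m) = Q_H·(T_m − T_C)/T_H gives T_H − T_m = T_m − T_C, so T_m = (T_H + T_C)/2 = (739.82 + 305.15)/2 = 522.5 K.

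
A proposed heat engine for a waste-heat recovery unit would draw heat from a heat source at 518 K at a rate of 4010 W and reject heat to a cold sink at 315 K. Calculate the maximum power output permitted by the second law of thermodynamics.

Ẇ_max ≈ 1571 W

No engine can exceed the Carnot limit: η_max = 1 − T_C/T_H = 1 − 315.00/518.00 = 0.3919.
W_max = η_max · Q_H = 0.3919 × 4010 = 1571 W.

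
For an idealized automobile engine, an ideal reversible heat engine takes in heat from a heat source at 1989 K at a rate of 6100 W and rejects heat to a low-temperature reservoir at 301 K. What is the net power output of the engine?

For a reversible engine, η = 1 − T_C/T_H = 1 − 301.00/1989.00 = 0.8487.
W = η·Q_H = 0.8487 × 6100 = 5177 W.

Ẇ ≈ 5177 W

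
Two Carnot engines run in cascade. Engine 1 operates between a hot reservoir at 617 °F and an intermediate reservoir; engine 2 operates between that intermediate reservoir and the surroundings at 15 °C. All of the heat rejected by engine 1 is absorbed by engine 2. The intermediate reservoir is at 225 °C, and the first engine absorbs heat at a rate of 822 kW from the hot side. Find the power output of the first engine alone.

Ẇ₁ ≈ 137.4 kW

T_H = 617 °F → (617 − 32) × 5/9 = 325.00 °C = 598.15 K.
T_C = 15 °C → 15 + 273.15 = 288.15 K.
T_m = 225 °C → 225 + 273.15 = 498.15 K.
First-stage efficiency η₁ = 1 − T_m/T_H = 1 − 498.15/598.15 = 0.1672.
W₁ = η₁·Q_H = 0.1672 × 822 = 137.4 kW.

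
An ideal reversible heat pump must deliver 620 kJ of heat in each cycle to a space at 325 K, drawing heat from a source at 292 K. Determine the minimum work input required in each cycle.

W_in ≈ 63.0 kJ

For a reversible heat pump, COP_HP = T_H/(T_H − T_C) = 325.00/33.00 = 9.8485.
W = Q_H/COP_HP = 620/9.8485 = 63.0 kJ.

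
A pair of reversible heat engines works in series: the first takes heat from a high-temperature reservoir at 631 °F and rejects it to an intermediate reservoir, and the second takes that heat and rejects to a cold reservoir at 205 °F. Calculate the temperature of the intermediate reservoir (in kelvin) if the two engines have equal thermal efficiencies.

T_m ≈ 473 K

T_H = 631 °F → (631 − 32) × 5/9 = 332.78 °C = 605.93 K.
T_C = 205 °F → (205 − 32) × 5/9 = 96.11 °C = 369.26 K.
Equal efficiencies require 1 − T_m/T_H = 1 − T_C/T_m, i.e. T_m/T_H = T_C/T_m, so T_m = √(T_H·T_C) = √(605.93 × 369.26) = 473 K.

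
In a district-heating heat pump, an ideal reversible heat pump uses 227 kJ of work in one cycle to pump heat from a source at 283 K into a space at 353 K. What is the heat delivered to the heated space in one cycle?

Q_H ≈ 1140 kJ

Reversible heating COP: COP_HP = T_H/(T_H − T_C) = 353.00/70.00 = 5.0429.
Q_H = COP_HP · W = 5.0429 × 227 = 1140 kJ.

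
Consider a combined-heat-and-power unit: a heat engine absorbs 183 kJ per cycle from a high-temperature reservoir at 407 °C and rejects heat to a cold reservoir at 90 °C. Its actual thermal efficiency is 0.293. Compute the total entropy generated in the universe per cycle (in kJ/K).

T_H = 407 °C → 407 + 273.15 = 680.15 K.
T_C = 90 °C → 90 + 273.15 = 363.15 K.
W = η·Q_H = 0.293 × 183 = 53.62 kJ, so Q_C = Q_H − W = 129.4 kJ.
The hot reservoir loses entropy Q_H/T_H = 183/680.15 = 0.2691 kJ/K; the cold reservoir gains Q_C/T_C = 129.4/363.15 = 0.3563 kJ/K.
ΔS_univ = −Q_H/T_H + Q_C/T_C = 0.0872 kJ/K (> 0, since η = 0.293 < η_Carnot = 0.466).

ΔS_univ ≈ 0.0872 kJ/K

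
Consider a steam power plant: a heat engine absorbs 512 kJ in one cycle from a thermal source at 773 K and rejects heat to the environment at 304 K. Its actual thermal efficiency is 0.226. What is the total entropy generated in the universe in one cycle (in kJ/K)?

W = η·Q_H = 0.226 × 512 = 115.7 kJ, so Q_C = Q_H − W = 396.3 kJ.
Entropy balance on the reservoirs: −Q_H/T_H = -0.6624 kJ/K, +Q_C/T_C = 1.304 kJ/K.
ΔS_univ = −Q_H/T_H + Q_C/T_C = 0.641 kJ/K (> 0, since η = 0.226 < η_Carnot = 0.607).

ΔS_univ ≈ 0.641 kJ/K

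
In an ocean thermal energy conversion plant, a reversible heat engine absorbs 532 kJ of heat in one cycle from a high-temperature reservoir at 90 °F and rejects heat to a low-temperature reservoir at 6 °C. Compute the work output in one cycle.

T_H = 90 °F → (90 − 32) × 5/9 = 32.22 °C = 305.37 K.
T_C = 6 °C → 6 + 273.15 = 279.15 K.
η_rev = 1 − T_C/T_H = 1 − 279.15/305.37 = 0.0859.
W = η·Q_H = 0.0859 × 532 = 45.68 kJ.

W ≈ 45.68 kJ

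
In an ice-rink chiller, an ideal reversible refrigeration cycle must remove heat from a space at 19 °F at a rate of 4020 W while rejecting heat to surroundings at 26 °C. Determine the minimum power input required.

Ẇ_in ≈ 502.2 W

T_H = 26 °C → 26 + 273.15 = 299.15 K.
T_C = 19 °F → (19 − 32) × 5/9 = -7.22 °C = 265.93 K.
The reversible coefficient of performance is COP_R = T_C/(T_H − T_C) = 265.93/33.22 = 8.0045.
W = Q_C/COP_R = 4020/8.0045 = 502.2 W.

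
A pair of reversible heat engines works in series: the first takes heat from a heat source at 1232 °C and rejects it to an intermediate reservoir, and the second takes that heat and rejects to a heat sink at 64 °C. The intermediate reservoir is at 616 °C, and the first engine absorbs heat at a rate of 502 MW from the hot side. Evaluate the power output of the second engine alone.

T_H = 1232 °C → 1232 + 273.15 = 1505.15 K.
T_C = 64 °C → 64 + 273.15 = 337.15 K.
T_m = 616 °C → 616 + 273.15 = 889.15 K.
Heat entering the second stage: Q_m = Q_H·(T_m/T_H) = 502 × 889.15/1505.15 = 297 MW.
Second-stage efficiency η₂ = 1 − T_C/T_m = 1 − 337.15/889.15 = 0.6208, so W₂ = η₂·Q_m = 184 MW.

Ẇ₂ ≈ 184 MW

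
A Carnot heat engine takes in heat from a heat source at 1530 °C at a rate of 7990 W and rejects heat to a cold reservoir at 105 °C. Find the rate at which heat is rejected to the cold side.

Q̇_C ≈ 1680 W

T_H = 1530 °C → 1530 + 273.15 = 1803.15 K.
T_C = 105 °C → 105 + 273.15 = 378.15 K.
Since the cycle is reversible, η = 1 − T_C/T_H = 1 − 378.15/1803.15 = 0.7903.
For a reversible cycle Q_C/Q_H = T_C/T_H, so Q_C = 7990 × 378.15/1803.15 = 1680 W.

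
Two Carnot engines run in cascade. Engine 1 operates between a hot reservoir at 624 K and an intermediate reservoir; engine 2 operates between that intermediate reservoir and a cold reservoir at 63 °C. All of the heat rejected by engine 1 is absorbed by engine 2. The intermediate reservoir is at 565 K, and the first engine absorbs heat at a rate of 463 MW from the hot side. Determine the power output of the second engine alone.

T_C = 63 °C → 63 + 273.15 = 336.15 K.
Heat entering the second stage: Q_m = Q_H·(T_m/T_H) = 463 × 565.00/624.00 = 419 MW.
Second-stage efficiency η₂ = 1 − T_C/T_m = 1 − 336.15/565.00 = 0.4050, so W₂ = η₂·Q_m = 170 MW.

Ẇ₂ ≈ 170 MW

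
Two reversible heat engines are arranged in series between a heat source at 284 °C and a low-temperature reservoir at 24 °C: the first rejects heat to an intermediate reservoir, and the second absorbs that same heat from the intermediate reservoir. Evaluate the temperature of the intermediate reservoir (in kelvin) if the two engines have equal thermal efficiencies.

T_H = 284 °C → 284 + 273.15 = 557.15 K.
T_C = 24 °C → 24 + 273.15 = 297.15 K.
Equal efficiencies require 1 − T_m/T_H = 1 − T_C/T_m, i.e. T_m/T_H = T_C/T_m, so T_m = √(T_H·T_C) = √(557.15 × 297.15) = 406.9 K.

T_m ≈ 406.9 K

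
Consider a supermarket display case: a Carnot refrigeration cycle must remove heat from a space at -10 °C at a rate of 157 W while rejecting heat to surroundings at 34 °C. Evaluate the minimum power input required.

Ẇ_in ≈ 26.3 W

T_H = 34 °C → 34 + 273.15 = 307.15 K.
T_C = -10 °C → -10 + 273.15 = 263.15 K.
Carnot COP: COP_R = T_C/(T_H − T_C) = 263.15/44.00 = 5.9807.
W = Q_C/COP_R = 157/5.9807 = 26.3 W.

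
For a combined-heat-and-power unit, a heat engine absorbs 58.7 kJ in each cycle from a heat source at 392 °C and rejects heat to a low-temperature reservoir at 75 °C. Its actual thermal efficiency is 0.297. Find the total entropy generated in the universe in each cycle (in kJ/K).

ΔS_univ ≈ 0.03028 kJ/K

T_H = 392 °C → 392 + 273.15 = 665.15 K.
T_C = 75 °C → 75 + 273.15 = 348.15 K.
W = η·Q_H = 0.297 × 58.7 = 17.43 kJ, so Q_C = Q_H − W = 41.27 kJ.
Reservoir entropy changes: ΔS_H = −Q_H/T_H = −58.7/665.15 = -0.08825 kJ/K and ΔS_C = +Q_C/T_C = 41.27/348.15 = 0.1185 kJ/K.
ΔS_univ = −Q_H/T_H + Q_C/T_C = 0.03028 kJ/K (> 0, since η = 0.297 < η_Carnot = 0.477).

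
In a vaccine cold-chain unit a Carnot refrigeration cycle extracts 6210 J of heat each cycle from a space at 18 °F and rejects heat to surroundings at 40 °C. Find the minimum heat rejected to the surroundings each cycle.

Q_H ≈ 7330 J

T_H = 40 °C → 40 + 273.15 = 313.15 K.
T_C = 18 °F → (18 − 32) × 5/9 = -7.78 °C = 265.37 K.
For a reversible cycle Q_H/Q_C = T_H/T_C, so Q_H = Q_C·T_H/T_C = 6210 × 313.15/265.37 = 7330 J.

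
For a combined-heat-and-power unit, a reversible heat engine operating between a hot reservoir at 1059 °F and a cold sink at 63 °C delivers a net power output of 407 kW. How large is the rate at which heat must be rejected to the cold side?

T_H = 1059 °F → (1059 − 32) × 5/9 = 570.56 °C = 843.71 K.
T_C = 63 °C → 63 + 273.15 = 336.15 K.
The Carnot efficiency is η = 1 − T_C/T_H = 1 − 336.15/843.71 = 0.6016.
Since Q_C/Q_H = T_C/T_H and Q_H = W/η, Q_C = W·T_C/(T_H − T_C) = 407 × 336.15/507.56 = 270 kW.

Q̇_C ≈ 270 kW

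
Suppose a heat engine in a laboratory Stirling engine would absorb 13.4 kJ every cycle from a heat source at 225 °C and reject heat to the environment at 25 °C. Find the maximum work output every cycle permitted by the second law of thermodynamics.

W_max ≈ 5.38 kJ

T_H = 225 °C → 225 + 273.15 = 498.15 K.
T_C = 25 °C → 25 + 273.15 = 298.15 K.
By the Carnot theorem, η_max = 1 − T_C/T_H = 1 − 298.15/498.15 = 0.4015.
W_max = η_max · Q_H = 0.4015 × 13.4 = 5.38 kJ.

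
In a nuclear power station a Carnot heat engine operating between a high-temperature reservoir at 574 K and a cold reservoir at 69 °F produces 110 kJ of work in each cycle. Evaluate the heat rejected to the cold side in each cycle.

T_C = 69 °F → (69 − 32) × 5/9 = 20.56 °C = 293.71 K.
The Carnot efficiency is η = 1 − T_C/T_H = 1 − 293.71/574.00 = 0.4883.
Since Q_C/Q_H = T_C/T_H and Q_H = W/η, Q_C = W·T_C/(T_H − T_C) = 110 × 293.71/280.29 = 115.3 kJ.

Q_C ≈ 115.3 kJ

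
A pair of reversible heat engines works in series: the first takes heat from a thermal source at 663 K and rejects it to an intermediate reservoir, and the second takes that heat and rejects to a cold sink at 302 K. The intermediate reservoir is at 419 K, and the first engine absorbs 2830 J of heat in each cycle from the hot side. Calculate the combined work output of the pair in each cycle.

Two reversible stages in series are equivalent to a single Carnot engine between T_H and T_C, so η_total = 1 − T_C/T_H = 1 − 302.00/663.00 = 0.5445.
W_total = η_total · Q_H = 0.5445 × 2830 = 1540 J.

W_total ≈ 1540 J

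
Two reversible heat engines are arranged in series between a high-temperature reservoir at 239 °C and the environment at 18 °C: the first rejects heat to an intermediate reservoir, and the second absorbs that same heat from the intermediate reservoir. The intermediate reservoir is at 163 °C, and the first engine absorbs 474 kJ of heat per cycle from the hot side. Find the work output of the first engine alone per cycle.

T_H = 239 °C → 239 + 273.15 = 512.15 K.
T_C = 18 °C → 18 + 273.15 = 291.15 K.
T_m = 163 °C → 163 + 273.15 = 436.15 K.
First-stage efficiency η₁ = 1 − T_m/T_H = 1 − 436.15/512.15 = 0.1484.
W₁ = η₁·Q_H = 0.1484 × 474 = 70.34 kJ.

W₁ ≈ 70.34 kJ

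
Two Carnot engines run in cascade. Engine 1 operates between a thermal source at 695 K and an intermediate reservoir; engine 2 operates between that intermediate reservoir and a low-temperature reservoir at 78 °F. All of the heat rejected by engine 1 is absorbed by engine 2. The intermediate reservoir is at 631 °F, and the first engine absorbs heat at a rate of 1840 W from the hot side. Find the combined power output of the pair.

Ẇ_total ≈ 1050 W

T_C = 78 °F → (78 − 32) × 5/9 = 25.56 °C = 298.71 K.
Two reversible stages in series are equivalent to a single Carnot engine between T_H and T_C, so η_total = 1 − T_C/T_H = 1 − 298.71/695.00 = 0.5702.
W_total = η_total · Q_H = 0.5702 × 1840 = 1050 W.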